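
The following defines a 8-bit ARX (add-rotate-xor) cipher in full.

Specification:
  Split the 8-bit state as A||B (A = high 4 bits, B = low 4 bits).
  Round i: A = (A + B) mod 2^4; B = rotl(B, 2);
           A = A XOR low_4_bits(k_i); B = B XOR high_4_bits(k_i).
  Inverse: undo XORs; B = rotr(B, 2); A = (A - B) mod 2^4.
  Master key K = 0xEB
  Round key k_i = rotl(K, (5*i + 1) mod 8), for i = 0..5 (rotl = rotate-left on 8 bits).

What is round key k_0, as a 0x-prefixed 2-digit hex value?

0xD7

K = 0xEB
k_0 = rotl(K, (5*0+1) mod 8) = rotl(K, 1) = 0xD7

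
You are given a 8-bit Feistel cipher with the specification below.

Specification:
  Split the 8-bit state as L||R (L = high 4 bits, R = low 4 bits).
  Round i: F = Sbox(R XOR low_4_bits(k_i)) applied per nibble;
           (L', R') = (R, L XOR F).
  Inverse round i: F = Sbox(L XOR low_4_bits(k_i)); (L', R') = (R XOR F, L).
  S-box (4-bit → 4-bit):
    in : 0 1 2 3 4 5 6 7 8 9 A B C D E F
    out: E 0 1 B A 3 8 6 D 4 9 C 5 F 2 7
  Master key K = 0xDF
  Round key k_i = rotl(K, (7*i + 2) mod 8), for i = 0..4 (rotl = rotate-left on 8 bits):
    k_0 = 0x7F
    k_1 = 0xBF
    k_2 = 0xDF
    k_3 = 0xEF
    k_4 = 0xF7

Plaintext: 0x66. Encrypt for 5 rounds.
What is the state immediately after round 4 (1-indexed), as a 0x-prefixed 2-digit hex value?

0xAA

s_0 = plaintext = 0x66
s_1 = Round(s_0, k_0) = 0x62
s_2 = Round(s_1, k_1) = 0x29
s_3 = Round(s_2, k_2) = 0x9A
s_4 = Round(s_3, k_3) = 0xAA
s_5 = Round(s_4, k_4) = 0xA5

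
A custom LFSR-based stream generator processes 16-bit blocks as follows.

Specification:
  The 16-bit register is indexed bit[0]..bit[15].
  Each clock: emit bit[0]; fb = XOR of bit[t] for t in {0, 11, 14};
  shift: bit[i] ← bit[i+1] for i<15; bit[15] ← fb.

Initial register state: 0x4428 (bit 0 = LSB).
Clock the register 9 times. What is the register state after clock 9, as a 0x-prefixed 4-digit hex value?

0xEAA2

reg_0 = 0x4428
clock 1: out=0, reg = 0xA214
clock 2: out=0, reg = 0x510A
clock 3: out=0, reg = 0xA885
clock 4: out=1, reg = 0x5442
clock 5: out=0, reg = 0xAA21
clock 6: out=1, reg = 0x5510
clock 7: out=0, reg = 0xAA88
clock 8: out=0, reg = 0xD544
clock 9: out=0, reg = 0xEAA2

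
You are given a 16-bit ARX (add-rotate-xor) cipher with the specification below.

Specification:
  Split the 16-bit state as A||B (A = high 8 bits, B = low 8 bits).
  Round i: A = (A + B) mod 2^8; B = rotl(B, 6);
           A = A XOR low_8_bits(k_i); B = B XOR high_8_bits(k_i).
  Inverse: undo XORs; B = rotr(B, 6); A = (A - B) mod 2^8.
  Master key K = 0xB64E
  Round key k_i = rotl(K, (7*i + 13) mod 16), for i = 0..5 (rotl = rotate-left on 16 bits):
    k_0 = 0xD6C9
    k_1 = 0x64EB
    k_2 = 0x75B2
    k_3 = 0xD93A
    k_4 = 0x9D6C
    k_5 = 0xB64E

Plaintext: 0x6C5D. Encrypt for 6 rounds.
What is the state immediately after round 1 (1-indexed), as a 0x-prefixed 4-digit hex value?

s_0 = plaintext = 0x6C5D
s_1 = Round(s_0, k_0) = 0x0081
s_2 = Round(s_1, k_1) = 0x6A04
s_3 = Round(s_2, k_2) = 0xDC74
s_4 = Round(s_3, k_3) = 0x6AC4
s_5 = Round(s_4, k_4) = 0x42AC
s_6 = Round(s_5, k_5) = 0xA09D

0x0081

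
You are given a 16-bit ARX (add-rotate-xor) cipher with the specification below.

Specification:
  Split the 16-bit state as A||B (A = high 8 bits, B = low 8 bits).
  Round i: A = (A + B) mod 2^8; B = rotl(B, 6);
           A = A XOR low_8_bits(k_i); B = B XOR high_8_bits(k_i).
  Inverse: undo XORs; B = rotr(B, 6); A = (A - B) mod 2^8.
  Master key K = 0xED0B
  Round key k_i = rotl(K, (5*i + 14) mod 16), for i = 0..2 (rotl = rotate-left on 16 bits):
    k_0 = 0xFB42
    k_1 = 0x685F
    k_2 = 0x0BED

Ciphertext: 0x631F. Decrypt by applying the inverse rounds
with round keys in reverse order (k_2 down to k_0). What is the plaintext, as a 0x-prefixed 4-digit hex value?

s_0 = ciphertext = 0x631F
s_1 = InvRound(s_0, k_2) = 0x3E50
s_2 = InvRound(s_1, k_1) = 0x81E0
s_3 = InvRound(s_2, k_0) = 0x576C

0x576C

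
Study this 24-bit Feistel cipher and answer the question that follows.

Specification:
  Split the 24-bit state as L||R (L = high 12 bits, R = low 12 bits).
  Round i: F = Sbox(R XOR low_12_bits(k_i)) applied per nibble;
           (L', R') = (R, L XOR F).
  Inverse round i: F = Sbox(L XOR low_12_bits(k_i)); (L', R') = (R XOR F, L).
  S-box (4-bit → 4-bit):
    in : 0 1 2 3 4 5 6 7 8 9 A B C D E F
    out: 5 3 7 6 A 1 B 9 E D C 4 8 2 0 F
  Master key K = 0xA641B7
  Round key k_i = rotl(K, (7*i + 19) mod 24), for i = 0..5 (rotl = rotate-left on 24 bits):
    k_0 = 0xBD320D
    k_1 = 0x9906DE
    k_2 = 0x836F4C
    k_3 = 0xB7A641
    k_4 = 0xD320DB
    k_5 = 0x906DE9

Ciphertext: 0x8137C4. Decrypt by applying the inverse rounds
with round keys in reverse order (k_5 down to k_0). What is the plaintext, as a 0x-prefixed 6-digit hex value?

s_0 = ciphertext = 0x8137C4
s_1 = InvRound(s_0, k_5) = 0x638813
s_2 = InvRound(s_1, k_4) = 0x315638
s_3 = InvRound(s_2, k_3) = 0x722315
s_4 = InvRound(s_3, k_2) = 0xDA5722
s_5 = InvRound(s_4, k_1) = 0x3B6DA5
s_6 = InvRound(s_5, k_0) = 0xEE13B6

0xEE13B6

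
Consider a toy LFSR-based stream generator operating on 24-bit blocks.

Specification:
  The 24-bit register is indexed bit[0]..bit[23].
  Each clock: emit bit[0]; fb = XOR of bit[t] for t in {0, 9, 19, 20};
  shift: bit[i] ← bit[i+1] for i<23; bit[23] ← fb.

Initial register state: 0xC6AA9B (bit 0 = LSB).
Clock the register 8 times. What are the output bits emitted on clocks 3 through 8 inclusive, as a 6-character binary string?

reg_0 = 0xC6AA9B
clock 1: out=1, reg = 0x63554D
clock 2: out=1, reg = 0xB1AAA6
clock 3: out=0, reg = 0x58D553
clock 4: out=1, reg = 0xAC6AA9
clock 5: out=1, reg = 0xD63554
clock 6: out=0, reg = 0xEB1AAA
clock 7: out=0, reg = 0x758D55
clock 8: out=1, reg = 0x3AC6AA

011001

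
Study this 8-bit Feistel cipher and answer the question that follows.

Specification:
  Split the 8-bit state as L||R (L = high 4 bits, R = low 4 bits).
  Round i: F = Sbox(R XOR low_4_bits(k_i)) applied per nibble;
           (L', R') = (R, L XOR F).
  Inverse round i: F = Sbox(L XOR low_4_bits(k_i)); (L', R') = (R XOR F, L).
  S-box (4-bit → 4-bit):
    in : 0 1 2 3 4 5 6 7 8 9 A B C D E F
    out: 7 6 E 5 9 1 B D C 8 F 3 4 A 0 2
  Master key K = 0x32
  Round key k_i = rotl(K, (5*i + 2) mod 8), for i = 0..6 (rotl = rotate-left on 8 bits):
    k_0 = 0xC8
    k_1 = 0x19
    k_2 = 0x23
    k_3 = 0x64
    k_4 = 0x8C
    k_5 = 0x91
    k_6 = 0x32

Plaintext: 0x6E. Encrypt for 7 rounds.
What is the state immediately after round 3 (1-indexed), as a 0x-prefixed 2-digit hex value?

s_0 = plaintext = 0x6E
s_1 = Round(s_0, k_0) = 0xED
s_2 = Round(s_1, k_1) = 0xD7
s_3 = Round(s_2, k_2) = 0x74
s_4 = Round(s_3, k_3) = 0x40
s_5 = Round(s_4, k_4) = 0x00
s_6 = Round(s_5, k_5) = 0x06
s_7 = Round(s_6, k_6) = 0x69

0x74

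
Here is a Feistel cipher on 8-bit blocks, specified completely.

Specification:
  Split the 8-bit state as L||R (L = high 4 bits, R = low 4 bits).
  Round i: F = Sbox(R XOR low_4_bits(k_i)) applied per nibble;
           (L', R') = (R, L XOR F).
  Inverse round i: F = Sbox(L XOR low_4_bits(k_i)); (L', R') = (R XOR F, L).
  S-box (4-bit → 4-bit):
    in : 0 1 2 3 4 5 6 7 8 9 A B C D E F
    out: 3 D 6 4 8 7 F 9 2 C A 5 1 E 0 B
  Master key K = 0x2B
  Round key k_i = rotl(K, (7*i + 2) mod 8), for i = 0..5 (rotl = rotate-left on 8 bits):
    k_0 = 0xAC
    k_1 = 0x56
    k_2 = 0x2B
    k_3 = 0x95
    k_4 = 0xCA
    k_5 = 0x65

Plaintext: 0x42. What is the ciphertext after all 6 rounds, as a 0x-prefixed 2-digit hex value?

0x78

s_0 = plaintext = 0x42
s_1 = Round(s_0, k_0) = 0x24
s_2 = Round(s_1, k_1) = 0x44
s_3 = Round(s_2, k_2) = 0x4F
s_4 = Round(s_3, k_3) = 0xFE
s_5 = Round(s_4, k_4) = 0xE7
s_6 = Round(s_5, k_5) = 0x78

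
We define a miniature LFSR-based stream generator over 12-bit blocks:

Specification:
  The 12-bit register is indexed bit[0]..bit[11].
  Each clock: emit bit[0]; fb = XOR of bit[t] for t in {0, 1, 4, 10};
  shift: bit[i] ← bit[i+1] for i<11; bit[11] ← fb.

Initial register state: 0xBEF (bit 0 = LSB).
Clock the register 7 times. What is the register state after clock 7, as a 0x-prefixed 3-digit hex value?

reg_0 = 0xBEF
clock 1: out=1, reg = 0x5F7
clock 2: out=1, reg = 0x2FB
clock 3: out=1, reg = 0x97D
clock 4: out=1, reg = 0x4BE
clock 5: out=0, reg = 0xA5F
clock 6: out=1, reg = 0xD2F
clock 7: out=1, reg = 0xE97

0xE97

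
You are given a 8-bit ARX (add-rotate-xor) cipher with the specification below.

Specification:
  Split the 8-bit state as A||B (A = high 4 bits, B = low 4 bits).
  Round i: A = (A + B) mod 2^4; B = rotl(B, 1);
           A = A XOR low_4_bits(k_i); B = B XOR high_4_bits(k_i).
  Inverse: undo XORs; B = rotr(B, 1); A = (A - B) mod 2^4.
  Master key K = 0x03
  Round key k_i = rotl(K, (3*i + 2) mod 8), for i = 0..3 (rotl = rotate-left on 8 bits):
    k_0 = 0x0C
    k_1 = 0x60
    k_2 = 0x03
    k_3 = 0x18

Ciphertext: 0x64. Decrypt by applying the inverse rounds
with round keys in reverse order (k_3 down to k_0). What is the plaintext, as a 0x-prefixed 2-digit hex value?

0x9C

s_0 = ciphertext = 0x64
s_1 = InvRound(s_0, k_3) = 0x4A
s_2 = InvRound(s_1, k_2) = 0x25
s_3 = InvRound(s_2, k_1) = 0x99
s_4 = InvRound(s_3, k_0) = 0x9C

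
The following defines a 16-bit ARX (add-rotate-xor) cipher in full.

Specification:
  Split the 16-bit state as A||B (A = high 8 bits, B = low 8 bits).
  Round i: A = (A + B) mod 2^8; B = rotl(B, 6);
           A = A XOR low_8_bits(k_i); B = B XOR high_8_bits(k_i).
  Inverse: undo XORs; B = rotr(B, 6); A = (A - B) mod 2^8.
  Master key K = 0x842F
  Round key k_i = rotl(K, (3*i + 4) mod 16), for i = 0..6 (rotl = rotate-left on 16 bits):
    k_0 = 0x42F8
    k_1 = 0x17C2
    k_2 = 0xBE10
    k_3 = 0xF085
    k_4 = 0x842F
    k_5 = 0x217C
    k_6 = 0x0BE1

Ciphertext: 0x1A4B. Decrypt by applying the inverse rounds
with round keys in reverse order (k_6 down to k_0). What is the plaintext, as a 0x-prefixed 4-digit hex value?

0x7937

s_0 = ciphertext = 0x1A4B
s_1 = InvRound(s_0, k_6) = 0xFA01
s_2 = InvRound(s_1, k_5) = 0x0680
s_3 = InvRound(s_2, k_4) = 0x1910
s_4 = InvRound(s_3, k_3) = 0x1983
s_5 = InvRound(s_4, k_2) = 0x15F4
s_6 = InvRound(s_5, k_1) = 0x488F
s_7 = InvRound(s_6, k_0) = 0x7937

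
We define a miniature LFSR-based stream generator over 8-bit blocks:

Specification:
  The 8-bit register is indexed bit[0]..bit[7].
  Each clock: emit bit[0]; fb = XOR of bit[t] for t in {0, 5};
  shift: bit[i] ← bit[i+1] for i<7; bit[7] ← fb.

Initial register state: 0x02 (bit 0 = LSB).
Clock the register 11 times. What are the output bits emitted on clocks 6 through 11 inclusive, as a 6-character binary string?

reg_0 = 0x02
clock 1: out=0, reg = 0x01
clock 2: out=1, reg = 0x80
clock 3: out=0, reg = 0x40
clock 4: out=0, reg = 0x20
clock 5: out=0, reg = 0x90
clock 6: out=0, reg = 0x48
clock 7: out=0, reg = 0x24
clock 8: out=0, reg = 0x92
clock 9: out=0, reg = 0x49
clock 10: out=1, reg = 0xA4
clock 11: out=0, reg = 0xD2

000010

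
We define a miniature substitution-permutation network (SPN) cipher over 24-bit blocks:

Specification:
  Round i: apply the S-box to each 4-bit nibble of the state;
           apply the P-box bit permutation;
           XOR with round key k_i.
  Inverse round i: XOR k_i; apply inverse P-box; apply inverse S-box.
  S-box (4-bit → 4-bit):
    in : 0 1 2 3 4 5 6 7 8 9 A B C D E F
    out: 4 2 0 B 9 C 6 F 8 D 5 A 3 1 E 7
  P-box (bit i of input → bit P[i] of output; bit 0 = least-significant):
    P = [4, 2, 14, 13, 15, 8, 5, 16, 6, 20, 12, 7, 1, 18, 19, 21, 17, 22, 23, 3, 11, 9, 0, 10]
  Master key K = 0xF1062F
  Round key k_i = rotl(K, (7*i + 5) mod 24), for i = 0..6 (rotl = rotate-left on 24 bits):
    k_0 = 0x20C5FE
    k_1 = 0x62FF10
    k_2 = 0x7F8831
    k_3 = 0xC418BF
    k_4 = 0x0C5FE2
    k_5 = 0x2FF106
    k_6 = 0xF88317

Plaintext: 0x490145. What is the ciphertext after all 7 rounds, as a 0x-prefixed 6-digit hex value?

s_0 = plaintext = 0x490145
s_1 = Round(s_0, k_0) = 0xBB29F6
s_2 = Round(s_1, k_1) = 0x2228FC
s_3 = Round(s_2, k_2) = 0x7F0985
s_4 = Round(s_3, k_3) = 0x0F667E
s_5 = Round(s_4, k_4) = 0xD3AEC7
s_6 = Round(s_5, k_5) = 0x750898
s_7 = Round(s_6, k_6) = 0x712DBE

0x712DBE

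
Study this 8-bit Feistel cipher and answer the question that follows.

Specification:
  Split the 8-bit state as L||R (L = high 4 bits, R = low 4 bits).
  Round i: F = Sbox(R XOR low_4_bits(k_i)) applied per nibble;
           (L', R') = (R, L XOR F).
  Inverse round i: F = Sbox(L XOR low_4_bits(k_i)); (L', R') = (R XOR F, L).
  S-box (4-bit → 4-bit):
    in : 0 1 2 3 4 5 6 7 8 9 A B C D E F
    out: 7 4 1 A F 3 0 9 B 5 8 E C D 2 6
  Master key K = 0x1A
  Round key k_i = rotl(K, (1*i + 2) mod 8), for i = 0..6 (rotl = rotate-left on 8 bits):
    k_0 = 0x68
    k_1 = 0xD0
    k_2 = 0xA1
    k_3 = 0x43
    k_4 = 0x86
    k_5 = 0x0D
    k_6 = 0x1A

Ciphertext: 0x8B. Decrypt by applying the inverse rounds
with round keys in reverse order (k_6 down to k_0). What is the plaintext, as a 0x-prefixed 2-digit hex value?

0xAE

s_0 = ciphertext = 0x8B
s_1 = InvRound(s_0, k_6) = 0xA8
s_2 = InvRound(s_1, k_5) = 0x1A
s_3 = InvRound(s_2, k_4) = 0x31
s_4 = InvRound(s_3, k_3) = 0x63
s_5 = InvRound(s_4, k_2) = 0xA6
s_6 = InvRound(s_5, k_1) = 0xEA
s_7 = InvRound(s_6, k_0) = 0xAE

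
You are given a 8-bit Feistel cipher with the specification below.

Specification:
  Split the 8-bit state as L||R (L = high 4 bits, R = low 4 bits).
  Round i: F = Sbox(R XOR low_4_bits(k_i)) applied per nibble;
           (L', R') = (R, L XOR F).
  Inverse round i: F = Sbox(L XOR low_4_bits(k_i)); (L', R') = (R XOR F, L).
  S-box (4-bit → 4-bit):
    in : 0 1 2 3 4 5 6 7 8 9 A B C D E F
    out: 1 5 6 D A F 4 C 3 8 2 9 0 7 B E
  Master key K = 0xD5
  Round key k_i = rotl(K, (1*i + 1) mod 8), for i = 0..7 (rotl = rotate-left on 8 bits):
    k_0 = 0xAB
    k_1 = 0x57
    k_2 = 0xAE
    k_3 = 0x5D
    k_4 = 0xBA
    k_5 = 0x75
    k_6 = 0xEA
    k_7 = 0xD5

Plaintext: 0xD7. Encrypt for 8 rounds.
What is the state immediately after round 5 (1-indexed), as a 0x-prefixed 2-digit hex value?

0xD8

s_0 = plaintext = 0xD7
s_1 = Round(s_0, k_0) = 0x7D
s_2 = Round(s_1, k_1) = 0xD5
s_3 = Round(s_2, k_2) = 0x54
s_4 = Round(s_3, k_3) = 0x4D
s_5 = Round(s_4, k_4) = 0xD8
s_6 = Round(s_5, k_5) = 0x8A
s_7 = Round(s_6, k_6) = 0xA9
s_8 = Round(s_7, k_7) = 0x9A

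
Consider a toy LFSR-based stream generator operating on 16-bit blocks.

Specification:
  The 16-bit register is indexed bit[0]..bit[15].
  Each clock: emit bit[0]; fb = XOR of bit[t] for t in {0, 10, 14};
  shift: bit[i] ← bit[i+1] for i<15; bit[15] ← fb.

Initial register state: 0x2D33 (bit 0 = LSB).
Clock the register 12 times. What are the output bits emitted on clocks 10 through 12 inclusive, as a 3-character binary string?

reg_0 = 0x2D33
clock 1: out=1, reg = 0x1699
clock 2: out=1, reg = 0x0B4C
clock 3: out=0, reg = 0x05A6
clock 4: out=0, reg = 0x82D3
clock 5: out=1, reg = 0xC169
clock 6: out=1, reg = 0x60B4
clock 7: out=0, reg = 0xB05A
clock 8: out=0, reg = 0x582D
clock 9: out=1, reg = 0x2C16
clock 10: out=0, reg = 0x960B
clock 11: out=1, reg = 0x4B05
clock 12: out=1, reg = 0x2582

011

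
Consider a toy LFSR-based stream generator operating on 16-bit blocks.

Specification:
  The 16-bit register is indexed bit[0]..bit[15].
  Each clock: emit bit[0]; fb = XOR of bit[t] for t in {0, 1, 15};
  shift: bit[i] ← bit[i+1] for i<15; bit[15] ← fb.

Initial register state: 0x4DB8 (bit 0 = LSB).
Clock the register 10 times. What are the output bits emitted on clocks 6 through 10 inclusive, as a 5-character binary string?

reg_0 = 0x4DB8
clock 1: out=0, reg = 0x26DC
clock 2: out=0, reg = 0x136E
clock 3: out=0, reg = 0x89B7
clock 4: out=1, reg = 0xC4DB
clock 5: out=1, reg = 0xE26D
clock 6: out=1, reg = 0x7136
clock 7: out=0, reg = 0xB89B
clock 8: out=1, reg = 0xDC4D
clock 9: out=1, reg = 0x6E26
clock 10: out=0, reg = 0xB713

10110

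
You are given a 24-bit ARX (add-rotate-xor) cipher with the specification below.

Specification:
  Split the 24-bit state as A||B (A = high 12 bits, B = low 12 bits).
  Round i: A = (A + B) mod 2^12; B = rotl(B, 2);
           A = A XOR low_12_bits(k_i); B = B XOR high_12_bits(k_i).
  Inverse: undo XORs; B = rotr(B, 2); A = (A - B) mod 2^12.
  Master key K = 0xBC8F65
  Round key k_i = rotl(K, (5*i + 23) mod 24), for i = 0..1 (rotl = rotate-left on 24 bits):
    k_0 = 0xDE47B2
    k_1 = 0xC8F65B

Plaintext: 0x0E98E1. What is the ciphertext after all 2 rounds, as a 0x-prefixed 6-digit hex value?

0xA81504

s_0 = plaintext = 0x0E98E1
s_1 = Round(s_0, k_0) = 0xE78E62
s_2 = Round(s_1, k_1) = 0xA81504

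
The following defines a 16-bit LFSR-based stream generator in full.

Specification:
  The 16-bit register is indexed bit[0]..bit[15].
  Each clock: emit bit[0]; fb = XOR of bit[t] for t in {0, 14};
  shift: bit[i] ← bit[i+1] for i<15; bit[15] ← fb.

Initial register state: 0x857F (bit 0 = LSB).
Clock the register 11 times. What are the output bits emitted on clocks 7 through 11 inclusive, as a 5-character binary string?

10101

reg_0 = 0x857F
clock 1: out=1, reg = 0xC2BF
clock 2: out=1, reg = 0x615F
clock 3: out=1, reg = 0x30AF
clock 4: out=1, reg = 0x9857
clock 5: out=1, reg = 0xCC2B
clock 6: out=1, reg = 0x6615
clock 7: out=1, reg = 0x330A
clock 8: out=0, reg = 0x1985
clock 9: out=1, reg = 0x8CC2
clock 10: out=0, reg = 0x4661
clock 11: out=1, reg = 0x2330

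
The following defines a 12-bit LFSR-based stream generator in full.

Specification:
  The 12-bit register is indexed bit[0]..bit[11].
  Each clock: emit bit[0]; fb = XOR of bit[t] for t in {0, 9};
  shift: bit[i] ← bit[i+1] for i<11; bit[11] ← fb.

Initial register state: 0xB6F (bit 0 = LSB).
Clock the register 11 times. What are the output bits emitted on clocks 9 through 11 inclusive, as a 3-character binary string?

110

reg_0 = 0xB6F
clock 1: out=1, reg = 0x5B7
clock 2: out=1, reg = 0xADB
clock 3: out=1, reg = 0x56D
clock 4: out=1, reg = 0xAB6
clock 5: out=0, reg = 0xD5B
clock 6: out=1, reg = 0xEAD
clock 7: out=1, reg = 0x756
clock 8: out=0, reg = 0xBAB
clock 9: out=1, reg = 0x5D5
clock 10: out=1, reg = 0xAEA
clock 11: out=0, reg = 0xD75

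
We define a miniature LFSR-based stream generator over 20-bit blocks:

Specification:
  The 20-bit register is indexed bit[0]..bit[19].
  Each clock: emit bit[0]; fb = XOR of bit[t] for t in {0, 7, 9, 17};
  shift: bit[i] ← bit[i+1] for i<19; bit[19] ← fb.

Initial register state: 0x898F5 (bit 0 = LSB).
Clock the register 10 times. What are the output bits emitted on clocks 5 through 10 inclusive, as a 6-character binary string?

reg_0 = 0x898F5
clock 1: out=1, reg = 0x44C7A
clock 2: out=0, reg = 0x2263D
clock 3: out=1, reg = 0x9131E
clock 4: out=0, reg = 0xC898F
clock 5: out=1, reg = 0x644C7
clock 6: out=1, reg = 0xB2263
clock 7: out=1, reg = 0xD9131
clock 8: out=1, reg = 0xEC898
clock 9: out=0, reg = 0x7644C
clock 10: out=0, reg = 0xBB226

111100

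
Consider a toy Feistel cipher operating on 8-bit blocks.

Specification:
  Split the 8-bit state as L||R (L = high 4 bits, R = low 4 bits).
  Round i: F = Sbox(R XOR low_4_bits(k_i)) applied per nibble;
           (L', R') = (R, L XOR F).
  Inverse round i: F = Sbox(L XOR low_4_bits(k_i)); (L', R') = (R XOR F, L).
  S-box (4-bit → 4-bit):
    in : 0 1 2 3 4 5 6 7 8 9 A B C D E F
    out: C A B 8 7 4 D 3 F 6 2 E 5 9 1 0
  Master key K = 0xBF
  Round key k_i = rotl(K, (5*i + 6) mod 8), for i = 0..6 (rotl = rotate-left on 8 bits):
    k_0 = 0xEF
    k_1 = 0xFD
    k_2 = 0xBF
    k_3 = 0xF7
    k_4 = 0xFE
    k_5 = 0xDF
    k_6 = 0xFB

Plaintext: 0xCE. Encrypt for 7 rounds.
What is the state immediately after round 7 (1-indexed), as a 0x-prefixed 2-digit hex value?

0xBD

s_0 = plaintext = 0xCE
s_1 = Round(s_0, k_0) = 0xE6
s_2 = Round(s_1, k_1) = 0x60
s_3 = Round(s_2, k_2) = 0x06
s_4 = Round(s_3, k_3) = 0x6A
s_5 = Round(s_4, k_4) = 0xA1
s_6 = Round(s_5, k_5) = 0x1B
s_7 = Round(s_6, k_6) = 0xBD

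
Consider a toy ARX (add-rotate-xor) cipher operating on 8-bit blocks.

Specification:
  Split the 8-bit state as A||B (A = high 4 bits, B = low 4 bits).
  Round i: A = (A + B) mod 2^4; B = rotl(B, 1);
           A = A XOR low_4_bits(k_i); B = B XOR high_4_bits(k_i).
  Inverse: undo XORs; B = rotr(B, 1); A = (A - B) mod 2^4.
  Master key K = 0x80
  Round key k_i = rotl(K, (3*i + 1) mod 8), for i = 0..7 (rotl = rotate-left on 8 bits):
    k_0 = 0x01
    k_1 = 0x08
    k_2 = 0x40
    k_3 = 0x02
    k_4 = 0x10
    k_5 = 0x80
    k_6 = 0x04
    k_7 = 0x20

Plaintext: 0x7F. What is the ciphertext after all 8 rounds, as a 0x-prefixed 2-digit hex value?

0x1F

s_0 = plaintext = 0x7F
s_1 = Round(s_0, k_0) = 0x7F
s_2 = Round(s_1, k_1) = 0xEF
s_3 = Round(s_2, k_2) = 0xDB
s_4 = Round(s_3, k_3) = 0xA7
s_5 = Round(s_4, k_4) = 0x1F
s_6 = Round(s_5, k_5) = 0x07
s_7 = Round(s_6, k_6) = 0x3E
s_8 = Round(s_7, k_7) = 0x1F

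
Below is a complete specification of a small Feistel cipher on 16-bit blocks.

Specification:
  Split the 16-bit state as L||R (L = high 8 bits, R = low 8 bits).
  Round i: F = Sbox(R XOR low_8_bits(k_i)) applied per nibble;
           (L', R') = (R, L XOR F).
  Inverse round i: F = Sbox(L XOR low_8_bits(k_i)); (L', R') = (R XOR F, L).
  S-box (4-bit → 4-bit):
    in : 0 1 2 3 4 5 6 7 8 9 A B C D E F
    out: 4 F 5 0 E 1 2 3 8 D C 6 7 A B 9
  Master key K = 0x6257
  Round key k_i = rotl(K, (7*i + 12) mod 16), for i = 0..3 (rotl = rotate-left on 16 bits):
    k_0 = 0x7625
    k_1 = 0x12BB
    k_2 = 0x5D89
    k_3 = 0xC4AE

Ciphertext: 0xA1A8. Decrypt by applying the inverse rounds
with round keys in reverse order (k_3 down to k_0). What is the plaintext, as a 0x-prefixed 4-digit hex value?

s_0 = ciphertext = 0xA1A8
s_1 = InvRound(s_0, k_3) = 0xE1A1
s_2 = InvRound(s_1, k_2) = 0x89E1
s_3 = InvRound(s_2, k_1) = 0xE489
s_4 = InvRound(s_3, k_0) = 0xF6E4

0xF6E4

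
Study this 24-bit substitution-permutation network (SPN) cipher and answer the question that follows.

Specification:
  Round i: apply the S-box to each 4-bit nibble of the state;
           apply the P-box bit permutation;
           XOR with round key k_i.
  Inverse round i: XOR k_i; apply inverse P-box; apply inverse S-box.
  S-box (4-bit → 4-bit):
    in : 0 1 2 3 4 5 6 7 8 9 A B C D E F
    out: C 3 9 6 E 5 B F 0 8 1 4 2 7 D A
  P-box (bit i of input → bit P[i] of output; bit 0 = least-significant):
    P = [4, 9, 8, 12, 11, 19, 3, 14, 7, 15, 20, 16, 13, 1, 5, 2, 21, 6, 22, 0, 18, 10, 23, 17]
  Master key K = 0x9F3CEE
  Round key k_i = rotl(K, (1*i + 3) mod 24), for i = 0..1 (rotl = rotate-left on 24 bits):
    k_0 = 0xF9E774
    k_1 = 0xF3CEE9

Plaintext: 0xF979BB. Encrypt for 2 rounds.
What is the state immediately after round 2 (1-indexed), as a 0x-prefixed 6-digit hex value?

s_0 = plaintext = 0xF979BB
s_1 = Round(s_0, k_0) = 0xFAC25B
s_2 = Round(s_1, k_1) = 0xD0C363

0xD0C363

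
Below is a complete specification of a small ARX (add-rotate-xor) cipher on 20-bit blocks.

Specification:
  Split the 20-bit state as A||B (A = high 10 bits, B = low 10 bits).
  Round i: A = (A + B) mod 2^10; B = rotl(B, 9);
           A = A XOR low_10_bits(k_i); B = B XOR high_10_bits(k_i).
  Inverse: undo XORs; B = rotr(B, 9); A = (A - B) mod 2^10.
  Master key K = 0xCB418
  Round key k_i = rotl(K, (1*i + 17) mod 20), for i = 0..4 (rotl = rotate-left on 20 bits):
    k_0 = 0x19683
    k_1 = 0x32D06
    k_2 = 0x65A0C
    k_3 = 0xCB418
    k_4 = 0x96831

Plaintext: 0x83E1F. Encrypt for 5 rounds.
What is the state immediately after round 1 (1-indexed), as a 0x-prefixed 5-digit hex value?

0xAB76A

s_0 = plaintext = 0x83E1F
s_1 = Round(s_0, k_0) = 0xAB76A
s_2 = Round(s_1, k_1) = 0xC457E
s_3 = Round(s_2, k_2) = 0xA0D29
s_4 = Round(s_3, k_3) = 0xED1B9
s_5 = Round(s_4, k_4) = 0x57086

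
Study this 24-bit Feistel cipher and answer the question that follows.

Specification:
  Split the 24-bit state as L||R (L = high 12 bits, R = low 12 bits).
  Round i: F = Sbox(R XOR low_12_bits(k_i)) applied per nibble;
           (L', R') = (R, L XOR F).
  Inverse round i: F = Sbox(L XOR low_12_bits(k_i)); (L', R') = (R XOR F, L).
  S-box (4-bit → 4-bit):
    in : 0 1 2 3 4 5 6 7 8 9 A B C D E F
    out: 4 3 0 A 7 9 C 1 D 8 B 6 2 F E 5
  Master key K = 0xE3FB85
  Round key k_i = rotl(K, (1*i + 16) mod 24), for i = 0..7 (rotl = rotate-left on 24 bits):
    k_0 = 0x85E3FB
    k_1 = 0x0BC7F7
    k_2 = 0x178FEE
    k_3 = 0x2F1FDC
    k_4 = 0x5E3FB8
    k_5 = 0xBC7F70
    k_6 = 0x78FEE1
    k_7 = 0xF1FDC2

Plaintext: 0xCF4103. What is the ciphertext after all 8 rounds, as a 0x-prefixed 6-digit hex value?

s_0 = plaintext = 0xCF4103
s_1 = Round(s_0, k_0) = 0x103CA9
s_2 = Round(s_1, k_1) = 0xCA979D
s_3 = Round(s_2, k_2) = 0x79D1B3
s_4 = Round(s_3, k_3) = 0x1B3958
s_5 = Round(s_4, k_4) = 0x958D57
s_6 = Round(s_5, k_5) = 0xD57959
s_7 = Round(s_6, k_6) = 0x959C3A
s_8 = Round(s_7, k_7) = 0xC3AA04

0xC3AA04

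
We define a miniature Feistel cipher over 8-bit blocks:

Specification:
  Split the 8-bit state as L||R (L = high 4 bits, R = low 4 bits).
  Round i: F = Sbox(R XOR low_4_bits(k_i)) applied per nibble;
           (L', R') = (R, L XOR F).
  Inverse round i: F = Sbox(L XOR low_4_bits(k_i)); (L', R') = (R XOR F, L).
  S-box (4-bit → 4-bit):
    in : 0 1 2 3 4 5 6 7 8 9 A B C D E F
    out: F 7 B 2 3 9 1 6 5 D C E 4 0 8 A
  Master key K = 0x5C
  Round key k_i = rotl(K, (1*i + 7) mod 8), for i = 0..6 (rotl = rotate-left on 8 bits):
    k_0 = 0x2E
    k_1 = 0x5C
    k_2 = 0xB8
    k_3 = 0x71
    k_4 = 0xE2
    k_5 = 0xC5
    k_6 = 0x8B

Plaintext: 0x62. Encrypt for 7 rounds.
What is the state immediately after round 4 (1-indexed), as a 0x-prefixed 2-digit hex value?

s_0 = plaintext = 0x62
s_1 = Round(s_0, k_0) = 0x22
s_2 = Round(s_1, k_1) = 0x2A
s_3 = Round(s_2, k_2) = 0xA9
s_4 = Round(s_3, k_3) = 0x9F
s_5 = Round(s_4, k_4) = 0xF9
s_6 = Round(s_5, k_5) = 0x9B
s_7 = Round(s_6, k_6) = 0xB6

0x9F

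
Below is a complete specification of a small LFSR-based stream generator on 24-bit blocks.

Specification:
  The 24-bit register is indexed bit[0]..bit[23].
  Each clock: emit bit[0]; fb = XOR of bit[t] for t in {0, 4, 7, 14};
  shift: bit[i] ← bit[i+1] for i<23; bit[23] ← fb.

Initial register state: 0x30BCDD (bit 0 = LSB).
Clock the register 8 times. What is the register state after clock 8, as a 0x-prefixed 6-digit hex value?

0xAB30BC

reg_0 = 0x30BCDD
clock 1: out=1, reg = 0x985E6E
clock 2: out=0, reg = 0xCC2F37
clock 3: out=1, reg = 0x66179B
clock 4: out=1, reg = 0xB30BCD
clock 5: out=1, reg = 0x5985E6
clock 6: out=0, reg = 0xACC2F3
clock 7: out=1, reg = 0x566179
clock 8: out=1, reg = 0xAB30BC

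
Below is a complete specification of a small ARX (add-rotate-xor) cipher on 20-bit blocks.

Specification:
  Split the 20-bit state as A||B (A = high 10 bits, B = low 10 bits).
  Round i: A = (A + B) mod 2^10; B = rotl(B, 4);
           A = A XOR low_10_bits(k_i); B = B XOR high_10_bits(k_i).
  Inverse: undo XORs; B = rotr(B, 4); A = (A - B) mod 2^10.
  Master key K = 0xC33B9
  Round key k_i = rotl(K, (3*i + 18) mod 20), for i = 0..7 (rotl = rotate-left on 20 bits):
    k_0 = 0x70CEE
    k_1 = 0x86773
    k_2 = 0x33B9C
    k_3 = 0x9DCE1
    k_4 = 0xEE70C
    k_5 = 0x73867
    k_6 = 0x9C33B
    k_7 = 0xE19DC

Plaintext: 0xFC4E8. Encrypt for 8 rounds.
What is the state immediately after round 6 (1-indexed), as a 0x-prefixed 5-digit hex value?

s_0 = plaintext = 0xFC4E8
s_1 = Round(s_0, k_0) = 0x0DF40
s_2 = Round(s_1, k_1) = 0x01214
s_3 = Round(s_2, k_2) = 0x61186
s_4 = Round(s_3, k_3) = 0xFAE11
s_5 = Round(s_4, k_4) = 0xBC2A1
s_6 = Round(s_5, k_5) = 0x7DBD4
s_7 = Round(s_6, k_6) = 0xBC73F
s_8 = Round(s_7, k_7) = 0xFB07A

0x7DBD4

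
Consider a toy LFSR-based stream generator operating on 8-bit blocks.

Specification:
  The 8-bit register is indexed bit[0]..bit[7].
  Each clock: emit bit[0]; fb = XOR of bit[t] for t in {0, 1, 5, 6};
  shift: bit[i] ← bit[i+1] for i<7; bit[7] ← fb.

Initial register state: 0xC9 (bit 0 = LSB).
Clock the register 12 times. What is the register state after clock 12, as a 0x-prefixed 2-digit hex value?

0x5C

reg_0 = 0xC9
clock 1: out=1, reg = 0x64
clock 2: out=0, reg = 0x32
clock 3: out=0, reg = 0x19
clock 4: out=1, reg = 0x8C
clock 5: out=0, reg = 0x46
clock 6: out=0, reg = 0x23
clock 7: out=1, reg = 0x91
clock 8: out=1, reg = 0xC8
clock 9: out=0, reg = 0xE4
clock 10: out=0, reg = 0x72
clock 11: out=0, reg = 0xB9
clock 12: out=1, reg = 0x5C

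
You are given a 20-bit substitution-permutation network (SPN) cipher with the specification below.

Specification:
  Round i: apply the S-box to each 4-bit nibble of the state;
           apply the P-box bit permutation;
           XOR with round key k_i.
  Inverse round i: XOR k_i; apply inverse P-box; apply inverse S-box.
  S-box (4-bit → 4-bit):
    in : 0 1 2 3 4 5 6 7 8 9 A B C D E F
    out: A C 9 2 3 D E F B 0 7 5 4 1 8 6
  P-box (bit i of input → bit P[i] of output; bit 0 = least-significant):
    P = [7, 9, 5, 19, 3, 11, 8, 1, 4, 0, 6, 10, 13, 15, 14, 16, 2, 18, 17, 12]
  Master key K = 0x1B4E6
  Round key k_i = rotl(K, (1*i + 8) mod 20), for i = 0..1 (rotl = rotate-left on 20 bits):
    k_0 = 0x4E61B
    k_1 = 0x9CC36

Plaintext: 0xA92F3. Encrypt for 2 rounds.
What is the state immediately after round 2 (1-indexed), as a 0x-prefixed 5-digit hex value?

s_0 = plaintext = 0xA92F3
s_1 = Round(s_0, k_0) = 0x2E90F
s_2 = Round(s_1, k_1) = 0x8D610

0x8D610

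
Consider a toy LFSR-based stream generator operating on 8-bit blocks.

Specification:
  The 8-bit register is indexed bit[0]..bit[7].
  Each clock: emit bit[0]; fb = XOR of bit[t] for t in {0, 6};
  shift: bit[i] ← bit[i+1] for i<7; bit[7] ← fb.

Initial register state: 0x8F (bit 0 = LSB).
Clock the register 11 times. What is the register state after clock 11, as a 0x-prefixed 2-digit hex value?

0xA5

reg_0 = 0x8F
clock 1: out=1, reg = 0xC7
clock 2: out=1, reg = 0x63
clock 3: out=1, reg = 0x31
clock 4: out=1, reg = 0x98
clock 5: out=0, reg = 0x4C
clock 6: out=0, reg = 0xA6
clock 7: out=0, reg = 0x53
clock 8: out=1, reg = 0x29
clock 9: out=1, reg = 0x94
clock 10: out=0, reg = 0x4A
clock 11: out=0, reg = 0xA5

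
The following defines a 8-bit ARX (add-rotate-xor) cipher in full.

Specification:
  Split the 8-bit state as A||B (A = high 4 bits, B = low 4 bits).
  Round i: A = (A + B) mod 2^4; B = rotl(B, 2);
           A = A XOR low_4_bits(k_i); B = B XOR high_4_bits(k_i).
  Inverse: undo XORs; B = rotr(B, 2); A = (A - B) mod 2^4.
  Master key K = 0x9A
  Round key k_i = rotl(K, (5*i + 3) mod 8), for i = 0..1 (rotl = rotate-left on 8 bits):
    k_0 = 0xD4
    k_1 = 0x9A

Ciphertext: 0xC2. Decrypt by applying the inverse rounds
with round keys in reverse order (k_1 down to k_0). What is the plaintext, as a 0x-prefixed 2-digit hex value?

0x0C

s_0 = ciphertext = 0xC2
s_1 = InvRound(s_0, k_1) = 0x8E
s_2 = InvRound(s_1, k_0) = 0x0C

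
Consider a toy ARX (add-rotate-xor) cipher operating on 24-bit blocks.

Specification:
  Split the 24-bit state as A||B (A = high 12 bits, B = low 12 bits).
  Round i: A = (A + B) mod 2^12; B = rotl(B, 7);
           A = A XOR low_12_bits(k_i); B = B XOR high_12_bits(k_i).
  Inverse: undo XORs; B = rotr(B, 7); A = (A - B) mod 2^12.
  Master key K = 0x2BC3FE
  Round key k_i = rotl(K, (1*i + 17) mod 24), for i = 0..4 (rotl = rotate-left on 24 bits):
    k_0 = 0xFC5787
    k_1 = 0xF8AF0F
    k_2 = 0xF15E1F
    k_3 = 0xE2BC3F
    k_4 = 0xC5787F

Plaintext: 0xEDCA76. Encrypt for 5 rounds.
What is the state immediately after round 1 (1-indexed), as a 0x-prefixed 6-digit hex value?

s_0 = plaintext = 0xEDCA76
s_1 = Round(s_0, k_0) = 0xED5496
s_2 = Round(s_1, k_1) = 0xC644AE
s_3 = Round(s_2, k_2) = 0xF0D830
s_4 = Round(s_3, k_3) = 0xB0266A
s_5 = Round(s_4, k_4) = 0x913964

0xED5496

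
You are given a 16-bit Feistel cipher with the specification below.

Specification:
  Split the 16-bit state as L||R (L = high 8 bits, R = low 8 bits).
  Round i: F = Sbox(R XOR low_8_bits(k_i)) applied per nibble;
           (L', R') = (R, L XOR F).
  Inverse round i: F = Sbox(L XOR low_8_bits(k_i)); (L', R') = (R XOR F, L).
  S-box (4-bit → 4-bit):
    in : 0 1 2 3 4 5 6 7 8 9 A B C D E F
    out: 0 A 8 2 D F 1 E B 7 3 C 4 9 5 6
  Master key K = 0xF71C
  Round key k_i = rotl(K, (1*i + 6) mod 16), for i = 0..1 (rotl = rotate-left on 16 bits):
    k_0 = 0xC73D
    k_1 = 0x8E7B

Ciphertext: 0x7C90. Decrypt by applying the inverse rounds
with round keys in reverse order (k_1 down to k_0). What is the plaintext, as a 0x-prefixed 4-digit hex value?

s_0 = ciphertext = 0x7C90
s_1 = InvRound(s_0, k_1) = 0x9E7C
s_2 = InvRound(s_1, k_0) = 0x4E9E

0x4E9E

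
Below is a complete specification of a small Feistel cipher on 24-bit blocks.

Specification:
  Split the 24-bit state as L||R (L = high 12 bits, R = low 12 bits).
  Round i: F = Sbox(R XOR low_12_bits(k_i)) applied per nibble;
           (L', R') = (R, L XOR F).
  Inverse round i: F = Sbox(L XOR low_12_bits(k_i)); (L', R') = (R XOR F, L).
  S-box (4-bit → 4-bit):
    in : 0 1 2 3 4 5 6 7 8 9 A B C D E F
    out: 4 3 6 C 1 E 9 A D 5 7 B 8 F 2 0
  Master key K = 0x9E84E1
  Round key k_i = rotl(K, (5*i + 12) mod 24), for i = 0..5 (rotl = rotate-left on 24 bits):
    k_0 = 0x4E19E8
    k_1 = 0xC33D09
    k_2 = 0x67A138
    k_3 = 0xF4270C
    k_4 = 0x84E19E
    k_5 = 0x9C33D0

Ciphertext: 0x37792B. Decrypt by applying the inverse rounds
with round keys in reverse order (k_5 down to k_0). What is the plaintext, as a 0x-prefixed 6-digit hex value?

s_0 = ciphertext = 0x37792B
s_1 = InvRound(s_0, k_5) = 0xD51377
s_2 = InvRound(s_1, k_4) = 0xBF7D51
s_3 = InvRound(s_2, k_3) = 0x55ABF7
s_4 = InvRound(s_3, k_2) = 0xA6155A
s_5 = InvRound(s_4, k_1) = 0xFC7A61
s_6 = InvRound(s_5, k_0) = 0x301FC7

0x301FC7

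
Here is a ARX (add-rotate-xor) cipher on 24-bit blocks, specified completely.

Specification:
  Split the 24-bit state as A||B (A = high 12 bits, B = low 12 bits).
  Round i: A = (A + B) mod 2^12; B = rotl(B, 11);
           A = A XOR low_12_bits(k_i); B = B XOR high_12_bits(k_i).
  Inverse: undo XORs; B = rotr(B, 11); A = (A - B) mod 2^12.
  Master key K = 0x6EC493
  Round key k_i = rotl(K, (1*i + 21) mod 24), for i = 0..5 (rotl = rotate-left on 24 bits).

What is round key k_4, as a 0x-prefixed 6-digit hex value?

0xDD8926

K = 0x6EC493
k_0 = rotl(K, (1*0+21) mod 24) = rotl(K, 21) = 0x6DD892
k_1 = rotl(K, (1*1+21) mod 24) = rotl(K, 22) = 0xDBB124
k_2 = rotl(K, (1*2+21) mod 24) = rotl(K, 23) = 0xB76249
k_3 = rotl(K, (1*3+21) mod 24) = rotl(K, 0) = 0x6EC493
k_4 = rotl(K, (1*4+21) mod 24) = rotl(K, 1) = 0xDD8926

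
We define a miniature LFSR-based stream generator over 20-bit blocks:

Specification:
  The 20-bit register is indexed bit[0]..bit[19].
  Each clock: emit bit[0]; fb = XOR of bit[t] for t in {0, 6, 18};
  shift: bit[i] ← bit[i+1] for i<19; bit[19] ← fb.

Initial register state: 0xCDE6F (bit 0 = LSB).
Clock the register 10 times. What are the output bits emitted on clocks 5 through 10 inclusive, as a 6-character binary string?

011001

reg_0 = 0xCDE6F
clock 1: out=1, reg = 0xE6F37
clock 2: out=1, reg = 0x7379B
clock 3: out=1, reg = 0x39BCD
clock 4: out=1, reg = 0x1CDE6
clock 5: out=0, reg = 0x8E6F3
clock 6: out=1, reg = 0x47379
clock 7: out=1, reg = 0xA39BC
clock 8: out=0, reg = 0x51CDE
clock 9: out=0, reg = 0x28E6F
clock 10: out=1, reg = 0x14737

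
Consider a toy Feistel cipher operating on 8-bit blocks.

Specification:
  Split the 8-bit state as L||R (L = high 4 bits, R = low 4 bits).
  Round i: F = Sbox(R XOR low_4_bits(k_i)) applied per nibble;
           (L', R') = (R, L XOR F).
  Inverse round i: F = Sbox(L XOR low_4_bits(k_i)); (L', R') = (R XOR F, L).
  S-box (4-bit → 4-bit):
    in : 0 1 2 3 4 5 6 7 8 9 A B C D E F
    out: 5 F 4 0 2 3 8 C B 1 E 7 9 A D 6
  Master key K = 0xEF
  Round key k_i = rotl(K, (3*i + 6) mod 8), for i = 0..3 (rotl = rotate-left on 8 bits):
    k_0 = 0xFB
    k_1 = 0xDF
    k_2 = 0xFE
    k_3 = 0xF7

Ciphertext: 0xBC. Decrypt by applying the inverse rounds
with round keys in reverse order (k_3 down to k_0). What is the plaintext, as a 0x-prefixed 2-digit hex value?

0x15

s_0 = ciphertext = 0xBC
s_1 = InvRound(s_0, k_3) = 0x5B
s_2 = InvRound(s_1, k_2) = 0xC5
s_3 = InvRound(s_2, k_1) = 0x5C
s_4 = InvRound(s_3, k_0) = 0x15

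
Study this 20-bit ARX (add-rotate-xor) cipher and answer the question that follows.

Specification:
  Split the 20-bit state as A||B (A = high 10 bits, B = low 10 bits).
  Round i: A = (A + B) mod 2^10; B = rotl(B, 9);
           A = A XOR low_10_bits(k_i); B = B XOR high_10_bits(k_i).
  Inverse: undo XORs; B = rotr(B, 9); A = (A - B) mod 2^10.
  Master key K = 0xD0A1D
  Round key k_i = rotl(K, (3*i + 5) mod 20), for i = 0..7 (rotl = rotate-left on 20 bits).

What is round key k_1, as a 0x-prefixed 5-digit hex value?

K = 0xD0A1D
k_0 = rotl(K, (3*0+5) mod 20) = rotl(K, 5) = 0x143BA
k_1 = rotl(K, (3*1+5) mod 20) = rotl(K, 8) = 0xA1DD0

0xA1DD0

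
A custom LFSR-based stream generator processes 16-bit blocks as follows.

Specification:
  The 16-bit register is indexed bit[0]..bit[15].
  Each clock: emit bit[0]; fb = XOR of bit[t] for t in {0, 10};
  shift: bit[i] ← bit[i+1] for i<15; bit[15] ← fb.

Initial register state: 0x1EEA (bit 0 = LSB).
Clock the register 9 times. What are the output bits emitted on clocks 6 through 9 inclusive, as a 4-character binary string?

reg_0 = 0x1EEA
clock 1: out=0, reg = 0x8F75
clock 2: out=1, reg = 0x47BA
clock 3: out=0, reg = 0xA3DD
clock 4: out=1, reg = 0xD1EE
clock 5: out=0, reg = 0x68F7
clock 6: out=1, reg = 0xB47B
clock 7: out=1, reg = 0x5A3D
clock 8: out=1, reg = 0xAD1E
clock 9: out=0, reg = 0xD68F

1110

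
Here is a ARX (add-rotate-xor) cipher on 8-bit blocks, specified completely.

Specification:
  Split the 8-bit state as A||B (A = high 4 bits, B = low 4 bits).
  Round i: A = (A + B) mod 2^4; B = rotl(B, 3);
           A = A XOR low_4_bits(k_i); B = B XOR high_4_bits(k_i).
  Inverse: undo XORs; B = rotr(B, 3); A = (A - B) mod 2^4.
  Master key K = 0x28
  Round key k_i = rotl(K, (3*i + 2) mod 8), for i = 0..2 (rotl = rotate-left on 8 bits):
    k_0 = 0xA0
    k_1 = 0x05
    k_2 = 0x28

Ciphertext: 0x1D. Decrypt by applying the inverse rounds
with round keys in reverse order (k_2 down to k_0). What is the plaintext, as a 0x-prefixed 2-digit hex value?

s_0 = ciphertext = 0x1D
s_1 = InvRound(s_0, k_2) = 0xAF
s_2 = InvRound(s_1, k_1) = 0x0F
s_3 = InvRound(s_2, k_0) = 0x6A

0x6A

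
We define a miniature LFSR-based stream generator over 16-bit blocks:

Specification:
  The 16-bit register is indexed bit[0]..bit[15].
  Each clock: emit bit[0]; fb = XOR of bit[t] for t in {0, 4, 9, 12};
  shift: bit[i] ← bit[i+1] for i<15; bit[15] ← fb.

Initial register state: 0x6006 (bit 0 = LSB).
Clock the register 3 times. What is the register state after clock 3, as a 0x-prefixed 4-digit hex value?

reg_0 = 0x6006
clock 1: out=0, reg = 0x3003
clock 2: out=1, reg = 0x1801
clock 3: out=1, reg = 0x0C00

0x0C00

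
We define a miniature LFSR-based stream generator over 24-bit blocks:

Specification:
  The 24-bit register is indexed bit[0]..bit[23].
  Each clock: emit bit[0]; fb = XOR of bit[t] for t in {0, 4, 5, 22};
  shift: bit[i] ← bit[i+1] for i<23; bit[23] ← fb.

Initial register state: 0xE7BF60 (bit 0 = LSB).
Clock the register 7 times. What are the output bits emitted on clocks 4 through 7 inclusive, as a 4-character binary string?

reg_0 = 0xE7BF60
clock 1: out=0, reg = 0x73DFB0
clock 2: out=0, reg = 0xB9EFD8
clock 3: out=0, reg = 0xDCF7EC
clock 4: out=0, reg = 0x6E7BF6
clock 5: out=0, reg = 0xB73DFB
clock 6: out=1, reg = 0xDB9EFD
clock 7: out=1, reg = 0x6DCF7E

0011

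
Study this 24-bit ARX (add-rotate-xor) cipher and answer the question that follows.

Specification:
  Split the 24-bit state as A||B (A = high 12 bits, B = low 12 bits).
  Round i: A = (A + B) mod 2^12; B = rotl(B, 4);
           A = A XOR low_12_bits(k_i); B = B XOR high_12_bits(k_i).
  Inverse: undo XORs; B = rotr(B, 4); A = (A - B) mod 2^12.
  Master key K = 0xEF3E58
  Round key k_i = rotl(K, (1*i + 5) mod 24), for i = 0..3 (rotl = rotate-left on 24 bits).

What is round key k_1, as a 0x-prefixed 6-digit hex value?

K = 0xEF3E58
k_0 = rotl(K, (1*0+5) mod 24) = rotl(K, 5) = 0xE7CB1D
k_1 = rotl(K, (1*1+5) mod 24) = rotl(K, 6) = 0xCF963B

0xCF963B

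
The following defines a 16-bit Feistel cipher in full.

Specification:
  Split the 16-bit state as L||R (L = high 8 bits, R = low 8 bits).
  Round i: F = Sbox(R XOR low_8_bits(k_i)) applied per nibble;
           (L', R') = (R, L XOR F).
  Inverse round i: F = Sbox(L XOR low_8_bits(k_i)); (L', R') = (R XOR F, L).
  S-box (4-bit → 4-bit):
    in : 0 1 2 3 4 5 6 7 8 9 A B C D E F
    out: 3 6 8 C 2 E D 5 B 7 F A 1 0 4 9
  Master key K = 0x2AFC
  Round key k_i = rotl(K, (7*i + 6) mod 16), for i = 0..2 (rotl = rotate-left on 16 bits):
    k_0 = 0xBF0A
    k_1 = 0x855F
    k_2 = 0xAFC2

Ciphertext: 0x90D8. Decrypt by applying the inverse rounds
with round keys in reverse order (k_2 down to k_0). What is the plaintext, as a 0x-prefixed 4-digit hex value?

s_0 = ciphertext = 0x90D8
s_1 = InvRound(s_0, k_2) = 0x3090
s_2 = InvRound(s_1, k_1) = 0x4930
s_3 = InvRound(s_2, k_0) = 0x1C49

0x1C49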